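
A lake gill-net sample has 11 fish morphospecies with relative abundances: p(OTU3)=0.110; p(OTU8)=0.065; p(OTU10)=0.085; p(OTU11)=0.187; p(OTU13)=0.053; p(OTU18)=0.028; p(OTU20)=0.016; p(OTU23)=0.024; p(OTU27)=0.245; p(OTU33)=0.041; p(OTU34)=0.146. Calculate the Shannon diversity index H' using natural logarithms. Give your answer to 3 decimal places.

2.111

Each pᵢ ln pᵢ term (working shown to 5 dp, full precision carried): 0.11×(-2.20727)=-0.24280, 0.065×(-2.73337)=-0.17767, 0.085×(-2.46510)=-0.20953, 0.187×(-1.67665)=-0.31353, 0.053×(-2.93746)=-0.15569, 0.028×(-3.57555)=-0.10012, 0.016×(-4.13517)=-0.06616, 0.024×(-3.72970)=-0.08951, 0.245×(-1.40650)=-0.34459, 0.041×(-3.19418)=-0.13096, 0.146×(-1.92415)=-0.28093.
Sum = -2.11149, so H' = 2.111.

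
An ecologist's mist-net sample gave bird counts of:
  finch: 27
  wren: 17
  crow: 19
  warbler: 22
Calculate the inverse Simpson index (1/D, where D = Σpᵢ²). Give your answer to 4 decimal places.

3.8782

Total N = 27+17+19+22 = 85, so the proportions are 0.31764706, 0.2, 0.22352941, 0.25882353 (working shown to 8 dp, full precision carried).
D = 0.31764706² + 0.2² + 0.22352941² + 0.25882353² = 0.10089965 + 0.04000000 + 0.04996540 + 0.06698962 = 0.25785467.
So 1/D = 3.878154, i.e. 3.8782 to 4 decimal places.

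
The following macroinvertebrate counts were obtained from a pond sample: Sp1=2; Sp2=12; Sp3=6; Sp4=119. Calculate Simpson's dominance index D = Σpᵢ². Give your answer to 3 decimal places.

0.742

Total N = 2+12+6+119 = 139, so the proportions are 0.01439, 0.08633, 0.04317, 0.85612 (working shown to 5 dp, full precision carried).
D = 0.01439² + 0.08633² + 0.04317² + 0.85612² = 0.00021 + 0.00745 + 0.00186 + 0.73293 = 0.74246.
To 3 decimal places, D = 0.742.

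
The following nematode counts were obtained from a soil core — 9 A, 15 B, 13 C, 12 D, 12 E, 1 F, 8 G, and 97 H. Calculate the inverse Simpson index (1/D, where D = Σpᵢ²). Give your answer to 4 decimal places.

Total N = 9+15+13+12+12+1+8+97 = 167, so the proportions are 0.0538922, 0.0898204, 0.0778443, 0.0718563, 0.0718563, 0.005988, 0.0479042, 0.5808383 (working shown to 7 dp, full precision carried).
D = 0.0538922² + 0.0898204² + 0.0778443² + 0.0718563² + 0.0718563² + 0.005988² + 0.0479042² + 0.5808383² = 0.0029044 + 0.0080677 + 0.0060597 + 0.0051633 + 0.0051633 + 0.0000359 + 0.0022948 + 0.3373732 = 0.3670623.
So 1/D = 2.724333, i.e. 2.7243 to 4 decimal places.

2.7243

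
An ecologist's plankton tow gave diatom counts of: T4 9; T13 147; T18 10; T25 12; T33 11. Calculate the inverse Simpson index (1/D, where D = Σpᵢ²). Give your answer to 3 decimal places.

Total N = 9+147+10+12+11 = 189, so the proportions are 0.047619, 0.777778, 0.05291, 0.063492, 0.058201 (working shown to 6 dp, full precision carried).
D = 0.047619² + 0.777778² + 0.05291² + 0.063492² + 0.058201² = 0.002268 + 0.604938 + 0.002799 + 0.004031 + 0.003387 = 0.617424.
So 1/D = 1.61963, i.e. 1.620 to 3 decimal places.

1.620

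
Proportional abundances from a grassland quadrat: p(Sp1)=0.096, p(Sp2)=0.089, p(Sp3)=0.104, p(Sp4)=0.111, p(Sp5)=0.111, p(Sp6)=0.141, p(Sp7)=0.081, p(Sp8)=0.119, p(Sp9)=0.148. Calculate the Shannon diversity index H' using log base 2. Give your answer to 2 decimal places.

3.14

Each pᵢ log₂ pᵢ term (working shown to 4 dp, full precision carried): 0.096×(-3.3808)=-0.3246, 0.089×(-3.4901)=-0.3106, 0.104×(-3.2653)=-0.3396, 0.111×(-3.1714)=-0.3520, 0.111×(-3.1714)=-0.3520, 0.141×(-2.8262)=-0.3985, 0.081×(-3.6259)=-0.2937, 0.119×(-3.0710)=-0.3654, 0.148×(-2.7563)=-0.4079.
Sum = -3.1444, so H' = 3.14.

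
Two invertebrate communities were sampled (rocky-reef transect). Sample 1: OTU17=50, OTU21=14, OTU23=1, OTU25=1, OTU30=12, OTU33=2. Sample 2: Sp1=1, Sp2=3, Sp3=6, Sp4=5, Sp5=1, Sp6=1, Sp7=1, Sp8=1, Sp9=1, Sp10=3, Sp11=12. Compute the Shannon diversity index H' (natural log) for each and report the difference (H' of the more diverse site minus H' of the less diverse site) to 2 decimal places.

Sample 1: N=80, proportions 0.625, 0.175, 0.0125, 0.0125, 0.15, 0.025, giving H' = 1.0851 (working shown to 4 dp, full precision carried).
Sample 2: N=35, proportions 0.0286, 0.0857, 0.1714, 0.1429, 0.0286, 0.0286, 0.0286, 0.0286, 0.0286, 0.0857, 0.3429, giving H' = 1.9780.
Difference = |1.0851 − 1.9780| = 0.8929, i.e. 0.89 to 2 decimal places.

0.89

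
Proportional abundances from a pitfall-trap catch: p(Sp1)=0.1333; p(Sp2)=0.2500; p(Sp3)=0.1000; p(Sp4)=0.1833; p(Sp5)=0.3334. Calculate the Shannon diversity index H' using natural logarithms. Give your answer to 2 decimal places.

1.52

Each pᵢ ln pᵢ term (working shown to 4 dp, full precision carried): 0.1333×(-2.0152)=-0.2686, 0.25×(-1.3863)=-0.3466, 0.1×(-2.3026)=-0.2303, 0.1833×(-1.6966)=-0.3110, 0.3334×(-1.0984)=-0.3662.
Sum = -1.5227, so H' = 1.52.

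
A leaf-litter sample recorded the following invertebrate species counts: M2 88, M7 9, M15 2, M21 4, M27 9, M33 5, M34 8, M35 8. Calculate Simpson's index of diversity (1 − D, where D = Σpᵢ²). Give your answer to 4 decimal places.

Total N = 88+9+2+4+9+5+8+8 = 133, so the proportions are 0.661654, 0.067669, 0.015038, 0.030075, 0.067669, 0.037594, 0.06015, 0.06015 (working shown to 6 dp, full precision carried).
D = 0.661654² + 0.067669² + 0.015038² + 0.030075² + 0.067669² + 0.037594² + 0.06015² + 0.06015² = 0.437786 + 0.004579 + 0.000226 + 0.000905 + 0.004579 + 0.001413 + 0.003618 + 0.003618 = 0.456725.
So 1 − D = 0.543275, i.e. 0.5433 to 4 decimal places.

0.5433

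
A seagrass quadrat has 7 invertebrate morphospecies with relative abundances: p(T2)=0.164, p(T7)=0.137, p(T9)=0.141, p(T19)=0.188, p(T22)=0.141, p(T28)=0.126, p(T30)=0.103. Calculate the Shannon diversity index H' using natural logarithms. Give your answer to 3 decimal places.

Each pᵢ ln pᵢ term (working shown to 5 dp, full precision carried): 0.164×(-1.80789)=-0.29649, 0.137×(-1.98777)=-0.27233, 0.141×(-1.95900)=-0.27622, 0.188×(-1.67131)=-0.31421, 0.141×(-1.95900)=-0.27622, 0.126×(-2.07147)=-0.26101, 0.103×(-2.27303)=-0.23412.
Sum = -1.93059, so H' = 1.931.

1.931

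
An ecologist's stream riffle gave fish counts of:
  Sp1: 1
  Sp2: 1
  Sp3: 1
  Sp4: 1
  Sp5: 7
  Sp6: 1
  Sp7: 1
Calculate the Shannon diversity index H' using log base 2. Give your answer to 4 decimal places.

Total N = 1+1+1+1+7+1+1 = 13, so the proportions are 0.076923, 0.076923, 0.076923, 0.076923, 0.538462, 0.076923, 0.076923 (working shown to 6 dp, full precision carried).
Each pᵢ log₂ pᵢ term: 0.076923×(-3.700440)=-0.284649, 0.076923×(-3.700440)=-0.284649, 0.076923×(-3.700440)=-0.284649, 0.076923×(-3.700440)=-0.284649, 0.538462×(-0.893085)=-0.480892, 0.076923×(-3.700440)=-0.284649, 0.076923×(-3.700440)=-0.284649.
Sum = -2.188787, so H' = 2.1888.

2.1888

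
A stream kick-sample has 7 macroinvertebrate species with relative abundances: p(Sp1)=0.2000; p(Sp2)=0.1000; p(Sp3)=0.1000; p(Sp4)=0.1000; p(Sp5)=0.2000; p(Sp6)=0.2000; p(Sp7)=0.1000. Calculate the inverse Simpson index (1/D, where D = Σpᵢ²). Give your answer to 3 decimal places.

D = 0.2² + 0.1² + 0.1² + 0.1² + 0.2² + 0.2² + 0.1² = 0.0400000 + 0.0100000 + 0.0100000 + 0.0100000 + 0.0400000 + 0.0400000 + 0.0100000 = 0.1600000 (working shown to 7 dp, full precision carried).
So 1/D = 6.25000, i.e. 6.250 to 3 decimal places.

6.250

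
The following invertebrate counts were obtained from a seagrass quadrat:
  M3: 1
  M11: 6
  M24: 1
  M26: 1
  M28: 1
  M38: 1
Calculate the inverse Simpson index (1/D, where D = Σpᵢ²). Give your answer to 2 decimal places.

Total N = 1+6+1+1+1+1 = 11, so the proportions are 0.09091, 0.54545, 0.09091, 0.09091, 0.09091, 0.09091 (working shown to 5 dp, full precision carried).
D = 0.09091² + 0.54545² + 0.09091² + 0.09091² + 0.09091² + 0.09091² = 0.00826 + 0.29752 + 0.00826 + 0.00826 + 0.00826 + 0.00826 = 0.33884.
So 1/D = 2.9512, i.e. 2.95 to 2 decimal places.

2.95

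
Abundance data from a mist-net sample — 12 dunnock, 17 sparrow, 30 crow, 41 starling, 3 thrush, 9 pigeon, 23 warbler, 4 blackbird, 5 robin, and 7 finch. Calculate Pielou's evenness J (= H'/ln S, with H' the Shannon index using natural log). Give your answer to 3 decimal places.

0.871

Total N = 12+17+30+41+3+9+23+4+5+7 = 151, so the proportions are 0.07947, 0.11258, 0.19868, 0.27152, 0.01987, 0.0596, 0.15232, 0.02649, 0.03311, 0.04636 (working shown to 5 dp, full precision carried).
H' = −Σ pᵢ ln pᵢ = −((-0.20125) + (-0.24589) + (-0.32108) + (-0.35399) + (-0.07785) + (-0.16808) + (-0.28663) + (-0.09619) + (-0.11284) + (-0.14238)) = 2.00617.
With S = 10 species, ln S = 2.30259, so J = 2.00617/2.30259 = 0.87127, i.e. 0.871 to 3 decimal places.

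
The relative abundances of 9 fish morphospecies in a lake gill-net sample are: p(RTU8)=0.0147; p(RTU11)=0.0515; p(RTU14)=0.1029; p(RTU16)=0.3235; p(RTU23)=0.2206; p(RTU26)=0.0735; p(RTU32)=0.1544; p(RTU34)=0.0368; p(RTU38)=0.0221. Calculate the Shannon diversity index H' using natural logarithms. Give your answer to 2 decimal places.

1.83

Each pᵢ ln pᵢ term (working shown to 4 dp, full precision carried): 0.0147×(-4.2199)=-0.0620, 0.0515×(-2.9662)=-0.1528, 0.1029×(-2.2740)=-0.2340, 0.3235×(-1.1286)=-0.3651, 0.2206×(-1.5114)=-0.3334, 0.0735×(-2.6105)=-0.1919, 0.1544×(-1.8682)=-0.2885, 0.0368×(-3.3023)=-0.1215, 0.0221×(-3.8122)=-0.0842.
Sum = -1.8334, so H' = 1.83.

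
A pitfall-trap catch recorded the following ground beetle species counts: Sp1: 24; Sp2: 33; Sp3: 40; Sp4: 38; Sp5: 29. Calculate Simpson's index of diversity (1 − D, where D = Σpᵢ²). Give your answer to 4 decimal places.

0.7936

Total N = 24+33+40+38+29 = 164, so the proportions are 0.1463415, 0.2012195, 0.2439024, 0.2317073, 0.1768293 (working shown to 7 dp, full precision carried).
D = 0.1463415² + 0.2012195² + 0.2439024² + 0.2317073² + 0.1768293² = 0.0214158 + 0.0404893 + 0.0594884 + 0.0536883 + 0.0312686 = 0.2063504.
So 1 − D = 0.7936496, i.e. 0.7936 to 4 decimal places.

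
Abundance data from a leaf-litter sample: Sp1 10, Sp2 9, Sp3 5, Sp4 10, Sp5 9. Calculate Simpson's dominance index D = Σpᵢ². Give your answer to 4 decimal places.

0.2093

Total N = 10+9+5+10+9 = 43, so the proportions are 0.232558, 0.209302, 0.116279, 0.232558, 0.209302 (working shown to 6 dp, full precision carried).
D = 0.232558² + 0.209302² + 0.116279² + 0.232558² + 0.209302² = 0.054083 + 0.043807 + 0.013521 + 0.054083 + 0.043807 = 0.209302.
To 4 decimal places, D = 0.2093.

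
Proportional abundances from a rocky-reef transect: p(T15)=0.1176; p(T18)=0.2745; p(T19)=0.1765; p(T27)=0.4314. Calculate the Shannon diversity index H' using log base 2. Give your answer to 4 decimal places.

1.8400

Each pᵢ log₂ pᵢ term (working shown to 6 dp, full precision carried): 0.1176×(-3.088040)=-0.363154, 0.2745×(-1.865122)=-0.511976, 0.1765×(-2.502260)=-0.441649, 0.4314×(-1.212902)=-0.523246.
Sum = -1.840024, so H' = 1.8400.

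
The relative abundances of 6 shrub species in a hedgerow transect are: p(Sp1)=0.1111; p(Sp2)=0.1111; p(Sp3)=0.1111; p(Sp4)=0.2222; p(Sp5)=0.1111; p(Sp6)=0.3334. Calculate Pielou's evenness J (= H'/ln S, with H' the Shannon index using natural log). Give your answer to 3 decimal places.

H' = −Σ pᵢ ln pᵢ = −((-0.24412) + (-0.24412) + (-0.24412) + (-0.33423) + (-0.24412) + (-0.36621)) = 1.67693 (working shown to 5 dp, full precision carried).
With S = 6 species, ln S = 1.79176, so J = 1.67693/1.79176 = 0.93591, i.e. 0.936 to 3 decimal places.

0.936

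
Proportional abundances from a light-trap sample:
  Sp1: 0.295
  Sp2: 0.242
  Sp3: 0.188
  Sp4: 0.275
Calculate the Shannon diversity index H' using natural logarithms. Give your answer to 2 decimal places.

Each pᵢ ln pᵢ term (working shown to 4 dp, full precision carried): 0.295×(-1.2208)=-0.3601, 0.242×(-1.4188)=-0.3434, 0.188×(-1.6713)=-0.3142, 0.275×(-1.2910)=-0.3550.
Sum = -1.3727, so H' = 1.37.

1.37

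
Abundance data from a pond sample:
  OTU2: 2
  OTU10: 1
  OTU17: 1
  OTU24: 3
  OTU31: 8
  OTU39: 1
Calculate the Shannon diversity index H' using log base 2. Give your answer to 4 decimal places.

2.0778

Total N = 2+1+1+3+8+1 = 16, so the proportions are 0.125, 0.0625, 0.0625, 0.1875, 0.5, 0.0625 (working shown to 6 dp, full precision carried).
Each pᵢ log₂ pᵢ term: 0.125×(-3.000000)=-0.375000, 0.0625×(-4.000000)=-0.250000, 0.0625×(-4.000000)=-0.250000, 0.1875×(-2.415037)=-0.452820, 0.5×(-1.000000)=-0.500000, 0.0625×(-4.000000)=-0.250000.
Sum = -2.077820, so H' = 2.0778.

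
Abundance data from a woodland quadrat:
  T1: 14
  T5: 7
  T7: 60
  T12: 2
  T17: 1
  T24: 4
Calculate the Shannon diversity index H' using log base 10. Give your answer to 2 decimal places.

Total N = 14+7+60+2+1+4 = 88, so the proportions are 0.1591, 0.0795, 0.6818, 0.0227, 0.0114, 0.0455 (working shown to 4 dp, full precision carried).
Each pᵢ log₁₀ pᵢ term: 0.1591×(-0.7984)=-0.1270, 0.0795×(-1.0994)=-0.0875, 0.6818×(-0.1663)=-0.1134, 0.0227×(-1.6435)=-0.0374, 0.0114×(-1.9445)=-0.0221, 0.0455×(-1.3424)=-0.0610.
Sum = -0.4483, so H' = 0.45.

0.45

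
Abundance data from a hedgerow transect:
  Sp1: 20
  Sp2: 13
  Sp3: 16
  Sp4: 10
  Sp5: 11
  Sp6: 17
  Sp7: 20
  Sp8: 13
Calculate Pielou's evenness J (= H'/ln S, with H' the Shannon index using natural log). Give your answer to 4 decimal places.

Total N = 20+13+16+10+11+17+20+13 = 120, so the proportions are 0.166667, 0.108333, 0.133333, 0.083333, 0.091667, 0.141667, 0.166667, 0.108333 (working shown to 6 dp, full precision carried).
H' = −Σ pᵢ ln pᵢ = −((-0.298627) + (-0.240775) + (-0.268654) + (-0.207076) + (-0.219046) + (-0.276856) + (-0.298627) + (-0.240775)) = 2.050436.
With S = 8 species, ln S = 2.079442, so J = 2.050436/2.079442 = 0.986051, i.e. 0.9861 to 4 decimal places.

0.9861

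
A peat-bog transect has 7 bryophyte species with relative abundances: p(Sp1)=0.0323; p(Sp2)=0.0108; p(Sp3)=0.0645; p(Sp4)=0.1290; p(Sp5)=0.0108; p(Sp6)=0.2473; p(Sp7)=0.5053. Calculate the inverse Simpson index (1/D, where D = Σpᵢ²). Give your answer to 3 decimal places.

2.954

D = 0.0323² + 0.0108² + 0.0645² + 0.129² + 0.0108² + 0.2473² + 0.5053² = 0.001043 + 0.000117 + 0.004160 + 0.016641 + 0.000117 + 0.061157 + 0.255328 = 0.338563 (working shown to 6 dp, full precision carried).
So 1/D = 2.95366, i.e. 2.954 to 3 decimal places.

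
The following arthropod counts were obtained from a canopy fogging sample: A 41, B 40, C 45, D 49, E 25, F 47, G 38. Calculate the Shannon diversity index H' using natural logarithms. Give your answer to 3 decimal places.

1.928

Total N = 41+40+45+49+25+47+38 = 285, so the proportions are 0.14386, 0.14035, 0.15789, 0.17193, 0.08772, 0.16491, 0.13333 (working shown to 5 dp, full precision carried).
Each pᵢ ln pᵢ term: 0.14386×(-1.93892)=-0.27893, 0.14035×(-1.96361)=-0.27559, 0.15789×(-1.84583)=-0.29145, 0.17193×(-1.76067)=-0.30271, 0.08772×(-2.43361)=-0.21347, 0.16491×(-1.80234)=-0.29723, 0.13333×(-2.01490)=-0.26865.
Sum = -1.92804, so H' = 1.928.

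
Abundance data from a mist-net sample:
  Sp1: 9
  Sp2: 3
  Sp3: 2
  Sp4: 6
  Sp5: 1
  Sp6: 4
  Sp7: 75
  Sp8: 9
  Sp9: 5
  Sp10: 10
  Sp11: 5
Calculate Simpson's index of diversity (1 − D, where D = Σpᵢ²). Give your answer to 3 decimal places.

Total N = 9+3+2+6+1+4+75+9+5+10+5 = 129, so the proportions are 0.06977, 0.02326, 0.0155, 0.04651, 0.00775, 0.03101, 0.5814, 0.06977, 0.03876, 0.07752, 0.03876 (working shown to 5 dp, full precision carried).
D = 0.06977² + 0.02326² + 0.0155² + 0.04651² + 0.00775² + 0.03101² + 0.5814² + 0.06977² + 0.03876² + 0.07752² + 0.03876² = 0.00487 + 0.00054 + 0.00024 + 0.00216 + 0.00006 + 0.00096 + 0.33802 + 0.00487 + 0.00150 + 0.00601 + 0.00150 = 0.36074.
So 1 − D = 0.63926, i.e. 0.639 to 3 decimal places.

0.639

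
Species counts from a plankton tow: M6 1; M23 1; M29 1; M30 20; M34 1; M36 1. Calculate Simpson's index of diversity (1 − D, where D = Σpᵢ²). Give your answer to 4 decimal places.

Total N = 1+1+1+20+1+1 = 25, so the proportions are 0.04, 0.04, 0.04, 0.8, 0.04, 0.04 (working shown to 6 dp, full precision carried).
D = 0.04² + 0.04² + 0.04² + 0.8² + 0.04² + 0.04² = 0.001600 + 0.001600 + 0.001600 + 0.640000 + 0.001600 + 0.001600 = 0.648000.
So 1 − D = 0.352000, i.e. 0.3520 to 4 decimal places.

0.3520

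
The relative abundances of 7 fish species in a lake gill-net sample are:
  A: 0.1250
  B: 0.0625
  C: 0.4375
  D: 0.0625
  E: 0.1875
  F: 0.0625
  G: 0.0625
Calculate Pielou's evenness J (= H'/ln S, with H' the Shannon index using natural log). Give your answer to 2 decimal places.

0.84

H' = −Σ pᵢ ln pᵢ = −((-0.2599) + (-0.1733) + (-0.3617) + (-0.1733) + (-0.3139) + (-0.1733) + (-0.1733)) = 1.6286 (working shown to 4 dp, full precision carried).
With S = 7 species, ln S = 1.9459, so J = 1.6286/1.9459 = 0.8369, i.e. 0.84 to 2 decimal places.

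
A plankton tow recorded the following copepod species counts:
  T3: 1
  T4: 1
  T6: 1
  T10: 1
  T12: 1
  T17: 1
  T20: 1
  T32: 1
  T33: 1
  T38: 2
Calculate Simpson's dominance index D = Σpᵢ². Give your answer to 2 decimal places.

Total N = 1+1+1+1+1+1+1+1+1+2 = 11, so the proportions are 0.0909, 0.0909, 0.0909, 0.0909, 0.0909, 0.0909, 0.0909, 0.0909, 0.0909, 0.1818 (working shown to 4 dp, full precision carried).
D = 0.0909² + 0.0909² + 0.0909² + 0.0909² + 0.0909² + 0.0909² + 0.0909² + 0.0909² + 0.0909² + 0.1818² = 0.0083 + 0.0083 + 0.0083 + 0.0083 + 0.0083 + 0.0083 + 0.0083 + 0.0083 + 0.0083 + 0.0331 = 0.1074.
To 2 decimal places, D = 0.11.

0.11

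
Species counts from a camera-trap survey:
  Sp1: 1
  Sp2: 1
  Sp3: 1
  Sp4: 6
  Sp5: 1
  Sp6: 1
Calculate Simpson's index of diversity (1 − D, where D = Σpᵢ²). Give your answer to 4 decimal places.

Total N = 1+1+1+6+1+1 = 11, so the proportions are 0.090909, 0.090909, 0.090909, 0.545455, 0.090909, 0.090909 (working shown to 6 dp, full precision carried).
D = 0.090909² + 0.090909² + 0.090909² + 0.545455² + 0.090909² + 0.090909² = 0.008264 + 0.008264 + 0.008264 + 0.297521 + 0.008264 + 0.008264 = 0.338843.
So 1 − D = 0.661157, i.e. 0.6612 to 4 decimal places.

0.6612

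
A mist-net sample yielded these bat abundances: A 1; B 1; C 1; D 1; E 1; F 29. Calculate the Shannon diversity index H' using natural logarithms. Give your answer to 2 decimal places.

Total N = 1+1+1+1+1+29 = 34, so the proportions are 0.0294, 0.0294, 0.0294, 0.0294, 0.0294, 0.8529 (working shown to 4 dp, full precision carried).
Each pᵢ ln pᵢ term: 0.0294×(-3.5264)=-0.1037, 0.0294×(-3.5264)=-0.1037, 0.0294×(-3.5264)=-0.1037, 0.0294×(-3.5264)=-0.1037, 0.0294×(-3.5264)=-0.1037, 0.8529×(-0.1591)=-0.1357.
Sum = -0.6543, so H' = 0.65.

0.65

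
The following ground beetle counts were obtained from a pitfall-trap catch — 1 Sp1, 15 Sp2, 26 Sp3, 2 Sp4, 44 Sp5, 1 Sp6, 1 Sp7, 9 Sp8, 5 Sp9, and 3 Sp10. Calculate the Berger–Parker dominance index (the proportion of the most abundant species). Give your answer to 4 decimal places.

0.4112

Total N = 1+15+26+2+44+1+1+9+5+3 = 107, so the proportions are 0.009346, 0.140187, 0.242991, 0.018692, 0.411215, 0.009346, 0.009346, 0.084112, 0.046729, 0.028037 (working shown to 6 dp, full precision carried).
The largest proportion is 0.411215, i.e. d = 0.4112 to 4 decimal places.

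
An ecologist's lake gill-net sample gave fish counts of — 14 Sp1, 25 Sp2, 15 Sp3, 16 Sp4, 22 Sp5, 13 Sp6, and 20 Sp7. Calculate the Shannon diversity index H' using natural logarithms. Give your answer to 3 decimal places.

Total N = 14+25+15+16+22+13+20 = 125, so the proportions are 0.112, 0.2, 0.12, 0.128, 0.176, 0.104, 0.16 (working shown to 5 dp, full precision carried).
Each pᵢ ln pᵢ term: 0.112×(-2.18926)=-0.24520, 0.2×(-1.60944)=-0.32189, 0.12×(-2.12026)=-0.25443, 0.128×(-2.05573)=-0.26313, 0.176×(-1.73727)=-0.30576, 0.104×(-2.26336)=-0.23539, 0.16×(-1.83258)=-0.29321.
Sum = -1.91901, so H' = 1.919.

1.919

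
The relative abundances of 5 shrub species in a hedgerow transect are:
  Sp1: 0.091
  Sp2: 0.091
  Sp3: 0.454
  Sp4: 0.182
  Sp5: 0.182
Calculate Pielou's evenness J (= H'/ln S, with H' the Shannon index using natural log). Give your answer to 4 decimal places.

0.8791

H' = −Σ pᵢ ln pᵢ = −((-0.218118) + (-0.218118) + (-0.358505) + (-0.310082) + (-0.310082)) = 1.414904 (working shown to 6 dp, full precision carried).
With S = 5 species, ln S = 1.609438, so J = 1.414904/1.609438 = 0.879129, i.e. 0.8791 to 4 decimal places.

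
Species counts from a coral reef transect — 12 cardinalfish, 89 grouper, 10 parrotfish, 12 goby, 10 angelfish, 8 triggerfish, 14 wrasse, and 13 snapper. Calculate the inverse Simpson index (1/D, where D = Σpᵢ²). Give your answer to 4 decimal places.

3.1935

Total N = 12+89+10+12+10+8+14+13 = 168, so the proportions are 0.07142857, 0.5297619, 0.05952381, 0.07142857, 0.05952381, 0.04761905, 0.08333333, 0.07738095 (working shown to 8 dp, full precision carried).
D = 0.07142857² + 0.5297619² + 0.05952381² + 0.07142857² + 0.05952381² + 0.04761905² + 0.08333333² + 0.07738095² = 0.00510204 + 0.28064768 + 0.00354308 + 0.00510204 + 0.00354308 + 0.00226757 + 0.00694444 + 0.00598781 = 0.31313776.
So 1/D = 3.193483, i.e. 3.1935 to 4 decimal places.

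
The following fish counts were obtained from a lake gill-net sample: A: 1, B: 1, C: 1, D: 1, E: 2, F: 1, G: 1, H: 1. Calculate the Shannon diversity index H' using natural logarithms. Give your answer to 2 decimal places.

Total N = 1+1+1+1+2+1+1+1 = 9, so the proportions are 0.1111, 0.1111, 0.1111, 0.1111, 0.2222, 0.1111, 0.1111, 0.1111 (working shown to 4 dp, full precision carried).
Each pᵢ ln pᵢ term: 0.1111×(-2.1972)=-0.2441, 0.1111×(-2.1972)=-0.2441, 0.1111×(-2.1972)=-0.2441, 0.1111×(-2.1972)=-0.2441, 0.2222×(-1.5041)=-0.3342, 0.1111×(-2.1972)=-0.2441, 0.1111×(-2.1972)=-0.2441, 0.1111×(-2.1972)=-0.2441.
Sum = -2.0432, so H' = 2.04.

2.04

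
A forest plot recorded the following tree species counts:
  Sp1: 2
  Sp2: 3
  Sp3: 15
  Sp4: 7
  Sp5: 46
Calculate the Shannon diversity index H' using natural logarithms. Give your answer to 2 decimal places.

Total N = 2+3+15+7+46 = 73, so the proportions are 0.0274, 0.0411, 0.2055, 0.0959, 0.6301 (working shown to 4 dp, full precision carried).
Each pᵢ ln pᵢ term: 0.0274×(-3.5973)=-0.0986, 0.0411×(-3.1918)=-0.1312, 0.2055×(-1.5824)=-0.3252, 0.0959×(-2.3445)=-0.2248, 0.6301×(-0.4618)=-0.2910.
Sum = -1.0707, so H' = 1.07.

1.07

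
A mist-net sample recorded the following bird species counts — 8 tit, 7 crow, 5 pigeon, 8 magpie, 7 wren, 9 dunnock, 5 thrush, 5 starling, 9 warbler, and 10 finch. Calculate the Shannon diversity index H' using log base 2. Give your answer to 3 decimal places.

Total N = 8+7+5+8+7+9+5+5+9+10 = 73, so the proportions are 0.10959, 0.09589, 0.06849, 0.10959, 0.09589, 0.12329, 0.06849, 0.06849, 0.12329, 0.13699 (working shown to 5 dp, full precision carried).
Each pᵢ log₂ pᵢ term: 0.10959×(-3.18982)=-0.34957, 0.09589×(-3.38247)=-0.32435, 0.06849×(-3.86790)=-0.26492, 0.10959×(-3.18982)=-0.34957, 0.09589×(-3.38247)=-0.32435, 0.12329×(-3.01990)=-0.37232, 0.06849×(-3.86790)=-0.26492, 0.06849×(-3.86790)=-0.26492, 0.12329×(-3.01990)=-0.37232, 0.13699×(-2.86790)=-0.39286.
Sum = -3.28010, so H' = 3.280.

3.280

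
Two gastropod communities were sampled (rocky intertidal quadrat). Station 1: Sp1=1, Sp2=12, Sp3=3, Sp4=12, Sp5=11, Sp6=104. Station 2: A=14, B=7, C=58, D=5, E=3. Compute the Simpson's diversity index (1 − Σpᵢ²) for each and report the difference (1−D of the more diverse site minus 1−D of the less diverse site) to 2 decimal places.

Station 1: N=143, proportions 0.007, 0.0839, 0.021, 0.0839, 0.0769, 0.7273, giving 1−D = 0.4506 (working shown to 4 dp, full precision carried).
Station 2: N=87, proportions 0.1609, 0.0805, 0.6667, 0.0575, 0.0345, giving 1−D = 0.5187.
Difference = |0.4506 − 0.5187| = 0.0681, i.e. 0.07 to 2 decimal places.

0.07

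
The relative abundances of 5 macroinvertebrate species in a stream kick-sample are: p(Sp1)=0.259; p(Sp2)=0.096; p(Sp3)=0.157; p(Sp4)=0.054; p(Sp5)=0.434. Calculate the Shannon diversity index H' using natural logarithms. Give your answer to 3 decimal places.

Each pᵢ ln pᵢ term (working shown to 5 dp, full precision carried): 0.259×(-1.35093)=-0.34989, 0.096×(-2.34341)=-0.22497, 0.157×(-1.85151)=-0.29069, 0.054×(-2.91877)=-0.15761, 0.434×(-0.83471)=-0.36226.
Sum = -1.38542, so H' = 1.385.

1.385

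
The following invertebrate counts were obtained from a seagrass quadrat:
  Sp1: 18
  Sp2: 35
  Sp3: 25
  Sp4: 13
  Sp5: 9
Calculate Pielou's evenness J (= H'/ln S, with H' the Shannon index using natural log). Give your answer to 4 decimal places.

0.9349

Total N = 18+35+25+13+9 = 100, so the proportions are 0.18, 0.35, 0.25, 0.13, 0.09 (working shown to 6 dp, full precision carried).
H' = −Σ pᵢ ln pᵢ = −((-0.308664) + (-0.367438) + (-0.346574) + (-0.265229) + (-0.216715)) = 1.504619.
With S = 5 species, ln S = 1.609438, so J = 1.504619/1.609438 = 0.934872, i.e. 0.9349 to 4 decimal places.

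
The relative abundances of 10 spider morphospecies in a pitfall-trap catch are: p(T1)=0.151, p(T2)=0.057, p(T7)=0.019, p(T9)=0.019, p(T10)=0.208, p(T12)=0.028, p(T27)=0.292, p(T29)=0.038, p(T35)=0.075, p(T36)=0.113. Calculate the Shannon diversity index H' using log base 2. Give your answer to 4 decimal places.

Each pᵢ log₂ pᵢ term (working shown to 6 dp, full precision carried): 0.151×(-2.727380)=-0.411834, 0.057×(-4.132894)=-0.235575, 0.019×(-5.717857)=-0.108639, 0.019×(-5.717857)=-0.108639, 0.208×(-2.265345)=-0.471192, 0.028×(-5.158429)=-0.144436, 0.292×(-1.775960)=-0.518580, 0.038×(-4.717857)=-0.179279, 0.075×(-3.736966)=-0.280272, 0.113×(-3.145605)=-0.355453.
Sum = -2.813900, so H' = 2.8139.

2.8139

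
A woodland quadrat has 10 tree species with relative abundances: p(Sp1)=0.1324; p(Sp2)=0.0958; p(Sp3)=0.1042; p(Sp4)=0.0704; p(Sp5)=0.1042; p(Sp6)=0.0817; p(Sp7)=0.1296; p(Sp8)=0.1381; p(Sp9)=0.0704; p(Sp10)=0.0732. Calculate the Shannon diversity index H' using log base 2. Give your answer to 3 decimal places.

Each pᵢ log₂ pᵢ term (working shown to 5 dp, full precision carried): 0.1324×(-2.91702)=-0.38621, 0.0958×(-3.38383)=-0.32417, 0.1042×(-3.26257)=-0.33996, 0.0704×(-3.82828)=-0.26951, 0.1042×(-3.26257)=-0.33996, 0.0817×(-3.61352)=-0.29522, 0.1296×(-2.94786)=-0.38204, 0.1381×(-2.85621)=-0.39444, 0.0704×(-3.82828)=-0.26951, 0.0732×(-3.77201)=-0.27611.
Sum = -3.27715, so H' = 3.277.

3.277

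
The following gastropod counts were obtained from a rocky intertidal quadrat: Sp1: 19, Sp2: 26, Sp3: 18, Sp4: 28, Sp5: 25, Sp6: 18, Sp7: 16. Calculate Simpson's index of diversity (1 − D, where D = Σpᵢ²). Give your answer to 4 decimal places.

0.8511

Total N = 19+26+18+28+25+18+16 = 150, so the proportions are 0.126667, 0.173333, 0.12, 0.186667, 0.166667, 0.12, 0.106667 (working shown to 6 dp, full precision carried).
D = 0.126667² + 0.173333² + 0.12² + 0.186667² + 0.166667² + 0.12² + 0.106667² = 0.016044 + 0.030044 + 0.014400 + 0.034844 + 0.027778 + 0.014400 + 0.011378 = 0.148889.
So 1 − D = 0.851111, i.e. 0.8511 to 4 decimal places.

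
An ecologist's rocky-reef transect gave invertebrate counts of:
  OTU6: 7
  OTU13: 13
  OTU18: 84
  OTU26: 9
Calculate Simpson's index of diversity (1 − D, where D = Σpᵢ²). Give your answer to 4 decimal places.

Total N = 7+13+84+9 = 113, so the proportions are 0.061947, 0.115044, 0.743363, 0.079646 (working shown to 6 dp, full precision carried).
D = 0.061947² + 0.115044² + 0.743363² + 0.079646² = 0.003837 + 0.013235 + 0.552588 + 0.006343 = 0.576004.
So 1 − D = 0.423996, i.e. 0.4240 to 4 decimal places.

0.4240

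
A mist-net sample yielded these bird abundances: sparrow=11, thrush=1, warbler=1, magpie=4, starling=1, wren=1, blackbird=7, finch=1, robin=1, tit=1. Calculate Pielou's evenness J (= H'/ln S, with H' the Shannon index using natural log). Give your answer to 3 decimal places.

0.780

Total N = 11+1+1+4+1+1+7+1+1+1 = 29, so the proportions are 0.37931, 0.03448, 0.03448, 0.13793, 0.03448, 0.03448, 0.24138, 0.03448, 0.03448, 0.03448 (working shown to 5 dp, full precision carried).
H' = −Σ pᵢ ln pᵢ = −((-0.36770) + (-0.11611) + (-0.11611) + (-0.27324) + (-0.11611) + (-0.11611) + (-0.34309) + (-0.11611) + (-0.11611) + (-0.11611)) = 1.79683.
With S = 10 species, ln S = 2.30259, so J = 1.79683/2.30259 = 0.78036, i.e. 0.780 to 3 decimal places.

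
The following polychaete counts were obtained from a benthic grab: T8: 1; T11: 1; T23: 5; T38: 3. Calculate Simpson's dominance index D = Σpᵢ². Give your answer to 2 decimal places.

0.36

Total N = 1+1+5+3 = 10, so the proportions are 0.1, 0.1, 0.5, 0.3 (working shown to 4 dp, full precision carried).
D = 0.1² + 0.1² + 0.5² + 0.3² = 0.0100 + 0.0100 + 0.2500 + 0.0900 = 0.3600.
To 2 decimal places, D = 0.36.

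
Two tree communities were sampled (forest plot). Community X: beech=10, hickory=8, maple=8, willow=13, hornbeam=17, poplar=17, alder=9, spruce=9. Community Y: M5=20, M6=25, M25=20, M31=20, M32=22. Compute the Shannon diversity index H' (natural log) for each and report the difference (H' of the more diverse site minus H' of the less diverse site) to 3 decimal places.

0.427

Community X: N=91, proportions 0.10989, 0.08791, 0.08791, 0.14286, 0.18681, 0.18681, 0.0989, 0.0989, giving H' = 2.03261 (working shown to 5 dp, full precision carried).
Community Y: N=107, proportions 0.18692, 0.23364, 0.18692, 0.18692, 0.20561, giving H' = 1.60536.
Difference = |2.03261 − 1.60536| = 0.42725, i.e. 0.427 to 3 decimal places.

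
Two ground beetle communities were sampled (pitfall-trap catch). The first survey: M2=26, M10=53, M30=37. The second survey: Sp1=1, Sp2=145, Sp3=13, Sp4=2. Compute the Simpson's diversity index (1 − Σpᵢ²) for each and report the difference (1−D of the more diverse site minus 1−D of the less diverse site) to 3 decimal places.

The first survey: N=116, proportions 0.22414, 0.4569, 0.31897, giving 1−D = 0.63927 (working shown to 5 dp, full precision carried).
The second survey: N=161, proportions 0.00621, 0.90062, 0.08075, 0.01242, giving 1−D = 0.18217.
Difference = |0.63927 − 0.18217| = 0.45710, i.e. 0.457 to 3 decimal places.

0.457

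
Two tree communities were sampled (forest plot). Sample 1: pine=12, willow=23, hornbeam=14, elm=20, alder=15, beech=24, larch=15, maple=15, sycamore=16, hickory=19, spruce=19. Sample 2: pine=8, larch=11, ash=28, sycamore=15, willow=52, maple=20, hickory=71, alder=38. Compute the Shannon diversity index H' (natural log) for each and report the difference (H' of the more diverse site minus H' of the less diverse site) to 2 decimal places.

Sample 1: N=192, proportions 0.0625, 0.1198, 0.0729, 0.1042, 0.0781, 0.125, 0.0781, 0.0781, 0.0833, 0.099, 0.099, giving H' = 2.3763 (working shown to 4 dp, full precision carried).
Sample 2: N=243, proportions 0.0329, 0.0453, 0.1152, 0.0617, 0.214, 0.0823, 0.2922, 0.1564, giving H' = 1.8585.
Difference = |2.3763 − 1.8585| = 0.5178, i.e. 0.52 to 2 decimal places.

0.52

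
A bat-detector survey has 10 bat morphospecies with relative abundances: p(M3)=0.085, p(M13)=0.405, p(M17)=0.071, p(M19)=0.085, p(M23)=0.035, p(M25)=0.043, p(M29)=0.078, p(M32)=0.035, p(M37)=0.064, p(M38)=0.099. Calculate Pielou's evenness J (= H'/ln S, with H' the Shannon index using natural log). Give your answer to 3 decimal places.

0.845

H' = −Σ pᵢ ln pᵢ = −((-0.20953) + (-0.36607) + (-0.18780) + (-0.20953) + (-0.11733) + (-0.13530) + (-0.19898) + (-0.11733) + (-0.17593) + (-0.22895)) = 1.94677 (working shown to 5 dp, full precision carried).
With S = 10 species, ln S = 2.30259, so J = 1.94677/2.30259 = 0.84547, i.e. 0.845 to 3 decimal places.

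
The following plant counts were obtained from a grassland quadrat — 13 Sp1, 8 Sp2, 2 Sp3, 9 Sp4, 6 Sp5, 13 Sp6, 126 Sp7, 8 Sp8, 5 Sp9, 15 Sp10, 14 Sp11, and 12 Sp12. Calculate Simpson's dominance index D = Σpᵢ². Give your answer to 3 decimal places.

0.320

Total N = 13+8+2+9+6+13+126+8+5+15+14+12 = 231, so the proportions are 0.05628, 0.03463, 0.00866, 0.03896, 0.02597, 0.05628, 0.54545, 0.03463, 0.02165, 0.06494, 0.06061, 0.05195 (working shown to 5 dp, full precision carried).
D = 0.05628² + 0.03463² + 0.00866² + 0.03896² + 0.02597² + 0.05628² + 0.54545² + 0.03463² + 0.02165² + 0.06494² + 0.06061² + 0.05195² = 0.00317 + 0.00120 + 0.00007 + 0.00152 + 0.00067 + 0.00317 + 0.29752 + 0.00120 + 0.00047 + 0.00422 + 0.00367 + 0.00270 = 0.31958.
To 3 decimal places, D = 0.320.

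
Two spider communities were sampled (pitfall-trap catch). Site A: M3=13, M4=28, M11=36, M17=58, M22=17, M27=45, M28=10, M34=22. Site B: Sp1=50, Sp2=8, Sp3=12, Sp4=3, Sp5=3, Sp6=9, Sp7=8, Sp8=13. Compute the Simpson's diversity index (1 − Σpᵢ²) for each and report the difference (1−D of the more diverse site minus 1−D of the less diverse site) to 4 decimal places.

Site A: N=229, proportions 0.056769, 0.122271, 0.157205, 0.253275, 0.074236, 0.196507, 0.043668, 0.09607, giving 1−D = 0.837703 (working shown to 6 dp, full precision carried).
Site B: N=106, proportions 0.471698, 0.075472, 0.113208, 0.028302, 0.028302, 0.084906, 0.075472, 0.122642, giving 1−D = 0.729441.
Difference = |0.837703 − 0.729441| = 0.108262, i.e. 0.1083 to 4 decimal places.

0.1083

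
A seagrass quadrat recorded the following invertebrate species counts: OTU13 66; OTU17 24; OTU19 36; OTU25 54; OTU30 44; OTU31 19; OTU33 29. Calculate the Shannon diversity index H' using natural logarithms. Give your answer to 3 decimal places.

1.866

Total N = 66+24+36+54+44+19+29 = 272, so the proportions are 0.24265, 0.08824, 0.13235, 0.19853, 0.16176, 0.06985, 0.10662 (working shown to 5 dp, full precision carried).
Each pᵢ ln pᵢ term: 0.24265×(-1.41615)=-0.34362, 0.08824×(-2.42775)=-0.21421, 0.13235×(-2.02228)=-0.26766, 0.19853×(-1.61682)=-0.32099, 0.16176×(-1.82161)=-0.29467, 0.06985×(-2.66136)=-0.18590, 0.10662×(-2.23851)=-0.23866.
Sum = -1.86572, so H' = 1.866.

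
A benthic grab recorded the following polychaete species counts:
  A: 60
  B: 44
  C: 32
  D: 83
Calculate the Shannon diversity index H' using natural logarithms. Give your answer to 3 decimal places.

Total N = 60+44+32+83 = 219, so the proportions are 0.27397, 0.20091, 0.14612, 0.379 (working shown to 5 dp, full precision carried).
Each pᵢ ln pᵢ term: 0.27397×(-1.29473)=-0.35472, 0.20091×(-1.60488)=-0.32244, 0.14612×(-1.92334)=-0.28104, 0.379×(-0.97023)=-0.36771.
Sum = -1.32591, so H' = 1.326.

1.326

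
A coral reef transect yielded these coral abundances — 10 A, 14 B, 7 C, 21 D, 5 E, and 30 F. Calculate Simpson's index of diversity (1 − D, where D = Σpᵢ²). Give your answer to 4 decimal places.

Total N = 10+14+7+21+5+30 = 87, so the proportions are 0.114943, 0.16092, 0.08046, 0.241379, 0.057471, 0.344828 (working shown to 6 dp, full precision carried).
D = 0.114943² + 0.16092² + 0.08046² + 0.241379² + 0.057471² + 0.344828² = 0.013212 + 0.025895 + 0.006474 + 0.058264 + 0.003303 + 0.118906 = 0.226054.
So 1 − D = 0.773946, i.e. 0.7739 to 4 decimal places.

0.7739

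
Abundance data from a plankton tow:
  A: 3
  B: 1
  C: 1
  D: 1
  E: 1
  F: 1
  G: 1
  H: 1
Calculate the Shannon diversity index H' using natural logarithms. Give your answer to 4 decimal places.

1.9730

Total N = 3+1+1+1+1+1+1+1 = 10, so the proportions are 0.3, 0.1, 0.1, 0.1, 0.1, 0.1, 0.1, 0.1 (working shown to 6 dp, full precision carried).
Each pᵢ ln pᵢ term: 0.3×(-1.203973)=-0.361192, 0.1×(-2.302585)=-0.230259, 0.1×(-2.302585)=-0.230259, 0.1×(-2.302585)=-0.230259, 0.1×(-2.302585)=-0.230259, 0.1×(-2.302585)=-0.230259, 0.1×(-2.302585)=-0.230259, 0.1×(-2.302585)=-0.230259.
Sum = -1.973001, so H' = 1.9730.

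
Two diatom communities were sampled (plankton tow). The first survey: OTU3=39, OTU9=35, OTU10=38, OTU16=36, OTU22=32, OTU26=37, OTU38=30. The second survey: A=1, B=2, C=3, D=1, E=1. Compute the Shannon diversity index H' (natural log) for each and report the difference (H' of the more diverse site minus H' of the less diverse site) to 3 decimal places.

0.448

The first survey: N=247, proportions 0.157895, 0.1417, 0.153846, 0.145749, 0.129555, 0.149798, 0.121457, giving H' = 1.942204 (working shown to 6 dp, full precision carried).
The second survey: N=8, proportions 0.125, 0.25, 0.375, 0.125, 0.125, giving H' = 1.494175.
Difference = |1.942204 − 1.494175| = 0.448029, i.e. 0.448 to 3 decimal places.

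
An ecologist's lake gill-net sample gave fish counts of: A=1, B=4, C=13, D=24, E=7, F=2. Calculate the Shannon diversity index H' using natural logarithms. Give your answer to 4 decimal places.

Total N = 1+4+13+24+7+2 = 51, so the proportions are 0.019608, 0.078431, 0.254902, 0.470588, 0.137255, 0.039216 (working shown to 6 dp, full precision carried).
Each pᵢ ln pᵢ term: 0.019608×(-3.931826)=-0.077095, 0.078431×(-2.545531)=-0.199650, 0.254902×(-1.366876)=-0.348419, 0.470588×(-0.753772)=-0.354716, 0.137255×(-1.985915)=-0.272577, 0.039216×(-3.238678)=-0.127007.
Sum = -1.379463, so H' = 1.3795.

1.3795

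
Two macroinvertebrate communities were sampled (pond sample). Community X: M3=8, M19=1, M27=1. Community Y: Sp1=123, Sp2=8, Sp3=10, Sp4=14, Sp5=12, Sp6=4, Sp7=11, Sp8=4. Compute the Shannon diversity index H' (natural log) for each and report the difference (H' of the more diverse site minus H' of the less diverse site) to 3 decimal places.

0.631

Community X: N=10, proportions 0.8, 0.1, 0.1, giving H' = 0.63903 (working shown to 5 dp, full precision carried).
Community Y: N=186, proportions 0.66129, 0.04301, 0.05376, 0.07527, 0.06452, 0.02151, 0.05914, 0.02151, giving H' = 1.26987.
Difference = |0.63903 − 1.26987| = 0.63084, i.e. 0.631 to 3 decimal places.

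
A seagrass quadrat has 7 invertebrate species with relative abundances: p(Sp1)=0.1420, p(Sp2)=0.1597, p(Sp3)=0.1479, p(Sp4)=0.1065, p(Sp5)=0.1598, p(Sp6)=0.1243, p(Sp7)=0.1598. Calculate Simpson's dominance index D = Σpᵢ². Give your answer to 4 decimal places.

0.1454

D = 0.142² + 0.1597² + 0.1479² + 0.1065² + 0.1598² + 0.1243² + 0.1598² = 0.020164 + 0.025504 + 0.021874 + 0.011342 + 0.025536 + 0.015450 + 0.025536 = 0.145407 (working shown to 6 dp, full precision carried).
To 4 decimal places, D = 0.1454.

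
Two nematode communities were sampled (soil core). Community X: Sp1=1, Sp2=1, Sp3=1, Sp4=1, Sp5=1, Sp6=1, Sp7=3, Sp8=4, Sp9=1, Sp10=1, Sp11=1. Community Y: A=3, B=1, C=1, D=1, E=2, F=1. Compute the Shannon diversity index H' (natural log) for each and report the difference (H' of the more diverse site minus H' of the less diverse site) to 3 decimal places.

0.543

Community X: N=16, proportions 0.0625, 0.0625, 0.0625, 0.0625, 0.0625, 0.0625, 0.1875, 0.25, 0.0625, 0.0625, 0.0625, giving H' = 2.22003 (working shown to 5 dp, full precision carried).
Community Y: N=9, proportions 0.33333, 0.11111, 0.11111, 0.11111, 0.22222, 0.11111, giving H' = 1.67699.
Difference = |2.22003 − 1.67699| = 0.54304, i.e. 0.543 to 3 decimal places.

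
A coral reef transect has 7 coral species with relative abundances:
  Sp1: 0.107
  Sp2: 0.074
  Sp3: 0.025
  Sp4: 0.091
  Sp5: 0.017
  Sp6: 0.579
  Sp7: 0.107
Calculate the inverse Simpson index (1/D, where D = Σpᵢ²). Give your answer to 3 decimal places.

D = 0.107² + 0.074² + 0.025² + 0.091² + 0.017² + 0.579² + 0.107² = 0.011449 + 0.005476 + 0.000625 + 0.008281 + 0.000289 + 0.335241 + 0.011449 = 0.372810 (working shown to 6 dp, full precision carried).
So 1/D = 2.68233, i.e. 2.682 to 3 decimal places.

2.682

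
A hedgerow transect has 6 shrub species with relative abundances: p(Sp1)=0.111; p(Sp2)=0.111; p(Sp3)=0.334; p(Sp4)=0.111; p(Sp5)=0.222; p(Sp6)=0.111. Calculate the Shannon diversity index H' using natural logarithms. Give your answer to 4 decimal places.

1.6764

Each pᵢ ln pᵢ term (working shown to 6 dp, full precision carried): 0.111×(-2.198225)=-0.244003, 0.111×(-2.198225)=-0.244003, 0.334×(-1.096614)=-0.366269, 0.111×(-2.198225)=-0.244003, 0.222×(-1.505078)=-0.334127, 0.111×(-2.198225)=-0.244003.
Sum = -1.676408, so H' = 1.6764.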